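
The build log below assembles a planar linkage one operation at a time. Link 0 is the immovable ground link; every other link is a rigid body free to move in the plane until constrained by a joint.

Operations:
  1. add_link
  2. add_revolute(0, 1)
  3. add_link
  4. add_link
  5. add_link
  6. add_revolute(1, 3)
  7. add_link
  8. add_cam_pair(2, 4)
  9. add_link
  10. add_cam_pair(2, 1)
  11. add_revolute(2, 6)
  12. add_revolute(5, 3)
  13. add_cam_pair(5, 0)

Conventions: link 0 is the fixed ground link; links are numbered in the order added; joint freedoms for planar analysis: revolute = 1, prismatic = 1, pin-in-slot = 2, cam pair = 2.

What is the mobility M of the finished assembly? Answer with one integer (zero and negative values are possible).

ground; <1,0,0>
#1 <2,0,0>
R:0↔1 J1 <2,1,0>
#2 <3,1,0>
#3 <4,1,0>
#4 <5,1,0>
R:1↔3 J1 <5,2,0>
#5 <6,2,0>
C:2↔4 J2 <6,2,1>
#6 <7,2,1>
C:2↔1 J2 <7,2,2>
R:2↔6 J1 <7,3,2>
R:5↔3 J1 <7,4,2>
C:5↔0 J2 <7,4,3>
3×6 − 2×4 − 1×3 = 7

M = 7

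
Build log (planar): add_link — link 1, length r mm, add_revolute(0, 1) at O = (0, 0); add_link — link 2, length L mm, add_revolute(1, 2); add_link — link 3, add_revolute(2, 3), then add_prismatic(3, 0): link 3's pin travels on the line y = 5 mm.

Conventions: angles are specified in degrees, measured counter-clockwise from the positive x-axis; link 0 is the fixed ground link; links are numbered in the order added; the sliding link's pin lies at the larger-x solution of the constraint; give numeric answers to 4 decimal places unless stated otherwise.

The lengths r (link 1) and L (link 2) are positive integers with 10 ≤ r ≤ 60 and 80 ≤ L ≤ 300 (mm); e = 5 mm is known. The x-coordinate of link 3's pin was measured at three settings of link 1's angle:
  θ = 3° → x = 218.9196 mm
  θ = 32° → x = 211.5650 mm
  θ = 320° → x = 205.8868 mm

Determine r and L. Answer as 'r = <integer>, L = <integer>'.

constraint per measurement: (x − r cos θ)² + (r sin θ − e)² = L²
subtracting the θ₁ and θ₂ equations cancels the r² and L² terms:
r = (x₁² − x₂²) / (2[(x₁cos θ₁ + e sin θ₁) − (x₂cos θ₂ + e sin θ₂)]) = 43.0001 → r = 43
L² = (x₁ − r cos θ₁)² + (r sin θ₁ − e)² = 30976.0031 → L = 176.0000 → L = 176
check at θ₃=320°: x = 205.8868 (printed 205.8868) ✓

r = 43, L = 176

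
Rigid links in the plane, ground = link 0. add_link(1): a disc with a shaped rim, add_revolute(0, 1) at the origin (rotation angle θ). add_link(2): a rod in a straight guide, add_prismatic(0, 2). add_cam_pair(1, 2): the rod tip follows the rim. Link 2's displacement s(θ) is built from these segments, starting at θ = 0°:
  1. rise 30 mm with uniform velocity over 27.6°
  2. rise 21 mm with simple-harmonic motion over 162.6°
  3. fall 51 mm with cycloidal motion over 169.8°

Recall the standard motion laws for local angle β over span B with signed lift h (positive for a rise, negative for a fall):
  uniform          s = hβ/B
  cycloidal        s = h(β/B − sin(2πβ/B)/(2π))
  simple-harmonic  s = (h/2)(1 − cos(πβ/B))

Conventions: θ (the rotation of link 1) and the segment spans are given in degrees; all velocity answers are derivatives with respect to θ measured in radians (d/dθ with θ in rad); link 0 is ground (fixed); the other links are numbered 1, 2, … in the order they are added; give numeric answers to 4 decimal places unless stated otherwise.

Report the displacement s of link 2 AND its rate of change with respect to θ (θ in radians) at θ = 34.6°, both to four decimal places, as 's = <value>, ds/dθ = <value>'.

segment 1 (0° to 27.6°, uniform, h = 30) is passed completely: s = 0.0000 + (30) = 30.0000
θ = 34.6° falls in segment 2 (27.6° to 190.2°, simple-harmonic, h = 21): β = 34.6 − 27.6 = 7°, B = 162.6°; Δs = 21/2·(1 − cos(π·0.0431)) = 0.0959; s = 30.0000 + 0.0959 = 30.0959
velocity in seg [27.6°–190.2°] (simple-harmonic), θ in radians: β = 7° = 0.1222 rad, B = 162.6° = 2.8379 rad; ds/dθ = (πh/(2B)) sin(πβ/B) = (π·21/(2·2.8379)) sin(π·0.0431) = 1.567270 mm/rad

s = 30.0959, ds/dθ = 1.5673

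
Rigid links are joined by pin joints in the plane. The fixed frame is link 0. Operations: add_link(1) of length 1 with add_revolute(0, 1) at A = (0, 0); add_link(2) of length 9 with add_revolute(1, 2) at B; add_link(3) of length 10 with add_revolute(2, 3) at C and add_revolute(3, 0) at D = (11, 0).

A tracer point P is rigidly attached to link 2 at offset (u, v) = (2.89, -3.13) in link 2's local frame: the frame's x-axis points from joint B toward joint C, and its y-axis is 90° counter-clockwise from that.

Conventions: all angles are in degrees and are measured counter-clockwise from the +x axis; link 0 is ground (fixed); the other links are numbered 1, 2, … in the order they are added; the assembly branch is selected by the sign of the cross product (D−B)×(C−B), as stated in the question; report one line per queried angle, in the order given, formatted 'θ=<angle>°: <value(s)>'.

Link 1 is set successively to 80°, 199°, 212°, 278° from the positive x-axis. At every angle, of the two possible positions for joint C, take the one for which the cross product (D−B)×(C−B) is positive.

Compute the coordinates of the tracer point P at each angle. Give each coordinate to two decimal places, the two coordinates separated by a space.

A=(0,0), D=(11.00,0)
θ=80°: B = A + 1.00·(cos80°, sin80°) = (0.1736, 0.9848)
θ=80°: |BD| = 10.8711
θ=80°: circle(B,9.00) ∩ circle(D,10.00): a=4.5616, h=7.7583
θ=80°:   candidates: C₊=(5.4194,8.2980) cross=84.341; C₋=(4.0137,-7.1548) cross=-84.341
θ=80°:   branch + wants cross > 0 → take C=(5.4194,8.2980) (cross=84.341)
θ=80°: ex = (C−B)/|BC| = (0.5829,0.8126); ey = (-0.8126,0.5829)
θ=80°: P = B + 2.89·ex + -3.13·ey = (4.4015,1.5088)
θ=199°: B = A + 1.00·(cos199°, sin199°) = (-0.9455, -0.3256)
θ=199°: |BD| = 11.9500
θ=199°: circle(B,9.00) ∩ circle(D,10.00): a=5.1800, h=7.3599
θ=199°:   candidates: C₊=(4.0320,7.1727) cross=87.950; C₋=(4.4331,-7.5416) cross=-87.950
θ=199°:   branch + wants cross > 0 → take C=(4.0320,7.1727) (cross=87.950)
θ=199°: ex = (C−B)/|BC| = (0.5531,0.8331); ey = (-0.8331,0.5531)
θ=199°: P = B + 2.89·ex + -3.13·ey = (3.2606,0.3511)
θ=212°: B = A + 1.00·(cos212°, sin212°) = (-0.8480, -0.5299)
θ=212°: |BD| = 11.8599
θ=212°: circle(B,9.00) ∩ circle(D,10.00): a=5.1289, h=7.3955
θ=212°:   candidates: C₊=(3.9453,7.0874) cross=87.710; C₋=(4.6062,-7.6889) cross=-87.710
θ=212°:   branch + wants cross > 0 → take C=(3.9453,7.0874) (cross=87.710)
θ=212°: ex = (C−B)/|BC| = (0.5326,0.8464); ey = (-0.8464,0.5326)
θ=212°: P = B + 2.89·ex + -3.13·ey = (3.3403,0.2491)
θ=278°: B = A + 1.00·(cos278°, sin278°) = (0.1392, -0.9903)
θ=278°: |BD| = 10.9059
θ=278°: circle(B,9.00) ∩ circle(D,10.00): a=4.5818, h=7.7464
θ=278°:   candidates: C₊=(3.9987,7.1402) cross=84.481; C₋=(5.4055,-8.2886) cross=-84.481
θ=278°:   branch + wants cross > 0 → take C=(3.9987,7.1402) (cross=84.481)
θ=278°: ex = (C−B)/|BC| = (0.4288,0.9034); ey = (-0.9034,0.4288)
θ=278°: P = B + 2.89·ex + -3.13·ey = (4.2061,0.2782)

θ=80°: 4.40 1.51
θ=199°: 3.26 0.35
θ=212°: 3.34 0.25
θ=278°: 4.21 0.28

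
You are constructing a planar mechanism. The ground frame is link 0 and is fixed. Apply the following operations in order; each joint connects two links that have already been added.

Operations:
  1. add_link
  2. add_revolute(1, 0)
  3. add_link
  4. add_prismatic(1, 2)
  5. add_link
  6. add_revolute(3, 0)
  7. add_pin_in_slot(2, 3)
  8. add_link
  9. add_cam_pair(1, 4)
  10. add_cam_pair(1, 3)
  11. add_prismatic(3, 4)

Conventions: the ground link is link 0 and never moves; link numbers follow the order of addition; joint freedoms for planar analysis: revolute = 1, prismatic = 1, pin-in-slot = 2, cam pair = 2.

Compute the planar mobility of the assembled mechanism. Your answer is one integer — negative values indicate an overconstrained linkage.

ground; <1,0,0>
#1 <2,0,0>
R:1↔0 J1 <2,1,0>
#2 <3,1,0>
P:1↔2 J1 <3,2,0>
#3 <4,2,0>
R:3↔0 J1 <4,3,0>
PS:2↔3 J2 <4,3,1>
#4 <5,3,1>
C:1↔4 J2 <5,3,2>
C:1↔3 J2 <5,3,3>
P:3↔4 J1 <5,4,3>
3×4 − 2×4 − 1×3 = 1

M = 1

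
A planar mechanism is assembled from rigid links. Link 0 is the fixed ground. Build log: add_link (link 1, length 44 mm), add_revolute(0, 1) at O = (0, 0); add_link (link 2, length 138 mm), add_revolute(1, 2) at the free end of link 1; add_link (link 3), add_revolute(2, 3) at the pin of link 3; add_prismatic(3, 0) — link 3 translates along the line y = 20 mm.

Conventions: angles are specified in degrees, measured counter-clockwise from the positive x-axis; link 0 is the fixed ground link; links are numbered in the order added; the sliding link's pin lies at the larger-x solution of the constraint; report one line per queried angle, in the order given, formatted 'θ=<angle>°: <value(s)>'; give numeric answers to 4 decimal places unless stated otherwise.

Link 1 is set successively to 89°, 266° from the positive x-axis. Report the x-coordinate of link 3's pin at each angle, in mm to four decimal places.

geometry: r = 44 mm, L = 138 mm, e = 20 mm
θ=89°: crank pin P = (r cos θ, r sin θ) = (0.767906, 43.993299)
θ=89°: h = r sin θ − e = 43.993299 − 20 = 23.993299
θ=89°: x = r cos θ + √(L² − h²) = 0.767906 + 135.898203 = 136.666109
θ=266°: crank pin P = (r cos θ, r sin θ) = (-3.069285, -43.892818)
θ=266°: h = r sin θ − e = -43.892818 − 20 = -63.892818
θ=266°: x = r cos θ + √(L² − h²) = -3.069285 + 122.318060 = 119.248775

θ=89°: 136.6661
θ=266°: 119.2488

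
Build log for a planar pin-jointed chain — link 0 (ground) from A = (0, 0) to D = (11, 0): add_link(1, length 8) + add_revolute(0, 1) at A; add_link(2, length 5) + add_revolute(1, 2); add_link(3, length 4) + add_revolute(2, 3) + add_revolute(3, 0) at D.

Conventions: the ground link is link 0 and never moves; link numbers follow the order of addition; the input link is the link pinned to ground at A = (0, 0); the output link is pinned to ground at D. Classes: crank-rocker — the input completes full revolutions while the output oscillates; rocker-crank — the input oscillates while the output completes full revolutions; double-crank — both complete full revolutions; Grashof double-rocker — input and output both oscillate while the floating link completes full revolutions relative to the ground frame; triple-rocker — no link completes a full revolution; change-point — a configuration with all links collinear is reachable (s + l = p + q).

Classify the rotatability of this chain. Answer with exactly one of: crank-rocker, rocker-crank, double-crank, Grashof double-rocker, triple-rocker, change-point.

lengths: ground=11, input=8, coupler=5, output=4
sorted: s=4 (shortest), l=11 (longest), p+q=13
s + l = 15 vs p + q = 13
s + l > p + q → non-Grashof → no link fully rotates → triple-rocker

triple-rocker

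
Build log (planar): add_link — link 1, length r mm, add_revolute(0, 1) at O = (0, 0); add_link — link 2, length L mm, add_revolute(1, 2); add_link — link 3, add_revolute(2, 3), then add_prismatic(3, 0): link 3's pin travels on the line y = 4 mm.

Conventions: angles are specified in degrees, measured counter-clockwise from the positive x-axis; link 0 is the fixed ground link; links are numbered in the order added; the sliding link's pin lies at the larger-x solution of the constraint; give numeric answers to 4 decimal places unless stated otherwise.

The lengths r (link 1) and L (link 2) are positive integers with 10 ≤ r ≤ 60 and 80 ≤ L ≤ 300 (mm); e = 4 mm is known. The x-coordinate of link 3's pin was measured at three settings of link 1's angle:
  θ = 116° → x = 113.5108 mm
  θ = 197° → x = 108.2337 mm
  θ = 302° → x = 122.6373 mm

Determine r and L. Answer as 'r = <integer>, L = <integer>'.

constraint per measurement: (x − r cos θ)² + (r sin θ − e)² = L²
subtracting the θ₁ and θ₂ equations cancels the r² and L² terms:
r = (x₁² − x₂²) / (2[(x₁cos θ₁ + e sin θ₁) − (x₂cos θ₂ + e sin θ₂)]) = 9.9999 → r = 10
L² = (x₁ − r cos θ₁)² + (r sin θ₁ − e)² = 13923.9954 → L = 118.0000 → L = 118
check at θ₃=302°: x = 122.6373 (printed 122.6373) ✓

r = 10, L = 118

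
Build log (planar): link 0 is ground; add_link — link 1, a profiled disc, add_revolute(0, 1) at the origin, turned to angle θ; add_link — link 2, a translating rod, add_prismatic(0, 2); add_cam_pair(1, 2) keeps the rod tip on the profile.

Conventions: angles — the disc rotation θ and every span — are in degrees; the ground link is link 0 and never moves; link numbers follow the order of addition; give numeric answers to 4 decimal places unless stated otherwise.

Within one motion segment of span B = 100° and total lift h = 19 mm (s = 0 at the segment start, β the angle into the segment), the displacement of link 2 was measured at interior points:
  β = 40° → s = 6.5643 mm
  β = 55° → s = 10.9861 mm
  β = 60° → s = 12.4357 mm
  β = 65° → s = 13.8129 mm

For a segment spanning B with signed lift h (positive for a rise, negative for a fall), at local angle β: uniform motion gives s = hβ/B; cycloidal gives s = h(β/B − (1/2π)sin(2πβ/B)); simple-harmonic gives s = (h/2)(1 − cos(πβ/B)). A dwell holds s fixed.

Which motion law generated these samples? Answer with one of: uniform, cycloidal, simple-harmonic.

candidates at β/B = r: uniform s = h·r (linear in β); cycloidal s = h·(r − sin(2πr)/(2π)); simple-harmonic s = (h/2)(1 − cos(πr))
β=40°: printed 6.5643 | uniform 7.6000, cycloidal 5.8226, simple-harmonic 6.5643
β=55°: printed 10.9861 | uniform 10.4500, cycloidal 11.3845, simple-harmonic 10.9861
β=60°: printed 12.4357 | uniform 11.4000, cycloidal 13.1774, simple-harmonic 12.4357
β=65°: printed 13.8129 | uniform 12.3500, cycloidal 14.7964, simple-harmonic 13.8129
only one law matches every sample → simple-harmonic

simple-harmonic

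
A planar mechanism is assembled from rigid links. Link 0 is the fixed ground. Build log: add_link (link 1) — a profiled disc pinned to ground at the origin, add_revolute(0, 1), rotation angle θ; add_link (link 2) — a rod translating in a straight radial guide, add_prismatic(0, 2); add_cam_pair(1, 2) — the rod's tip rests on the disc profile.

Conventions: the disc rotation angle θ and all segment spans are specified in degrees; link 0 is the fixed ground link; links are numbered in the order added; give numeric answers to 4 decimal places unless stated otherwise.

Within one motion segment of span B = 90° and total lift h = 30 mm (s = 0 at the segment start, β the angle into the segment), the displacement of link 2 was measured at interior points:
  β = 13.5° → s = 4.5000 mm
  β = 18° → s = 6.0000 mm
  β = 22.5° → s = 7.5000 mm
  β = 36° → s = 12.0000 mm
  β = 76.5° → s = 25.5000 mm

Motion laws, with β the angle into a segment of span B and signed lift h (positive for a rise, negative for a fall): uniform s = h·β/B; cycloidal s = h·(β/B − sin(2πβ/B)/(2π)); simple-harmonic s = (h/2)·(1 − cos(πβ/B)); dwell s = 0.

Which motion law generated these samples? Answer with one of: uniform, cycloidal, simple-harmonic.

candidates at β/B = r: uniform s = h·r (linear in β); cycloidal s = h·(r − sin(2πr)/(2π)); simple-harmonic s = (h/2)(1 − cos(πr))
β=13.5°: printed 4.5000 | uniform 4.5000, cycloidal 0.6372, simple-harmonic 1.6349
β=18°: printed 6.0000 | uniform 6.0000, cycloidal 1.4590, simple-harmonic 2.8647
β=22.5°: printed 7.5000 | uniform 7.5000, cycloidal 2.7254, simple-harmonic 4.3934
β=36°: printed 12.0000 | uniform 12.0000, cycloidal 9.1935, simple-harmonic 10.3647
β=76.5°: printed 25.5000 | uniform 25.5000, cycloidal 29.3628, simple-harmonic 28.3651
only one law matches every sample → uniform

uniform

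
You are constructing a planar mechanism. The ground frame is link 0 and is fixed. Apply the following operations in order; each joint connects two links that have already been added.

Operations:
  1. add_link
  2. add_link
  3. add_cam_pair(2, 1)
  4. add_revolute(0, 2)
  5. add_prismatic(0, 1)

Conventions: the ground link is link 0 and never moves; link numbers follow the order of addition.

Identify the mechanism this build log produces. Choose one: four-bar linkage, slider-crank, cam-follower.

links: 3 (incl. ground); joints: 1 revolute, 1 prismatic, 1 higher (cam) pair, forming one closed loop
3 links, revolute + prismatic + higher pair in one loop → cam-follower

cam-follower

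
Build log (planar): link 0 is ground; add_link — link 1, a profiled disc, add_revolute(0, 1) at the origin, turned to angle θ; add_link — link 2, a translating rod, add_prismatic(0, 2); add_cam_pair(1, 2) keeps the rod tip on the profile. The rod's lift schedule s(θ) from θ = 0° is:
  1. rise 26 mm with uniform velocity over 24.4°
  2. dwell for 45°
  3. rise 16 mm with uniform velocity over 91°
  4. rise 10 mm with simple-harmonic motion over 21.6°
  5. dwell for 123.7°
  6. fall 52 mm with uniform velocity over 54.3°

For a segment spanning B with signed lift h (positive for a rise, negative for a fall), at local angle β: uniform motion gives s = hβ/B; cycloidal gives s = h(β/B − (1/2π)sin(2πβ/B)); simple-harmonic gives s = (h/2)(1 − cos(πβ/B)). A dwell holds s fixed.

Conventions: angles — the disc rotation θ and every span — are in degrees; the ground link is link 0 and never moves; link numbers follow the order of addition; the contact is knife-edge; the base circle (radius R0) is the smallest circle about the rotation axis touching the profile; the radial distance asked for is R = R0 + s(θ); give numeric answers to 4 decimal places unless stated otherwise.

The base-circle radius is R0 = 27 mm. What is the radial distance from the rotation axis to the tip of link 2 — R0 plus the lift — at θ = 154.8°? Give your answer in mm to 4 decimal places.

seg 1 [0°–24.4°] uniform, h=26: full span → s += 26 → s = 26.0000
seg 2 [24.4°–69.4°] dwell: s stays 26.0000
seg 3 [69.4°–160.4°] uniform, h=16: θ=154.8° here. β=85.4, B=91. 16·85.4/91 = 15.0154 → s = 41.0154
R = R0 + s = 27 + 41.0154 = 68.0154

68.0154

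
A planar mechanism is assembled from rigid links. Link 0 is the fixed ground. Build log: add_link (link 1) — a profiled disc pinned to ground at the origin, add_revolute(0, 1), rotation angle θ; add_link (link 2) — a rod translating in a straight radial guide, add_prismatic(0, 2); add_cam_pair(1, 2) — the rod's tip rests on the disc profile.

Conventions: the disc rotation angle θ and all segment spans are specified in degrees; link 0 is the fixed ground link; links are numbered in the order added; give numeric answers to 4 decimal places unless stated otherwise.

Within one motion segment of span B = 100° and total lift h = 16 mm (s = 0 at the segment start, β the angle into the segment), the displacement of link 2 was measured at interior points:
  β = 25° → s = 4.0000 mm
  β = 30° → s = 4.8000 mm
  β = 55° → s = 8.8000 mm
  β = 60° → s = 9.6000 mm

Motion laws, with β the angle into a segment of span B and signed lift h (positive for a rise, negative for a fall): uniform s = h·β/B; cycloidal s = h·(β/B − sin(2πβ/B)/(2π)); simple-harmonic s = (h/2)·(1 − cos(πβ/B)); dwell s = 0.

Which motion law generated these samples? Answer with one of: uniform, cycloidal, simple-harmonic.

candidates at β/B = r: uniform s = h·r (linear in β); cycloidal s = h·(r − sin(2πr)/(2π)); simple-harmonic s = (h/2)(1 − cos(πr))
β=25°: printed 4.0000 | uniform 4.0000, cycloidal 1.4535, simple-harmonic 2.3431
β=30°: printed 4.8000 | uniform 4.8000, cycloidal 2.3782, simple-harmonic 3.2977
β=55°: printed 8.8000 | uniform 8.8000, cycloidal 9.5869, simple-harmonic 9.2515
β=60°: printed 9.6000 | uniform 9.6000, cycloidal 11.0968, simple-harmonic 10.4721
only one law matches every sample → uniform

uniform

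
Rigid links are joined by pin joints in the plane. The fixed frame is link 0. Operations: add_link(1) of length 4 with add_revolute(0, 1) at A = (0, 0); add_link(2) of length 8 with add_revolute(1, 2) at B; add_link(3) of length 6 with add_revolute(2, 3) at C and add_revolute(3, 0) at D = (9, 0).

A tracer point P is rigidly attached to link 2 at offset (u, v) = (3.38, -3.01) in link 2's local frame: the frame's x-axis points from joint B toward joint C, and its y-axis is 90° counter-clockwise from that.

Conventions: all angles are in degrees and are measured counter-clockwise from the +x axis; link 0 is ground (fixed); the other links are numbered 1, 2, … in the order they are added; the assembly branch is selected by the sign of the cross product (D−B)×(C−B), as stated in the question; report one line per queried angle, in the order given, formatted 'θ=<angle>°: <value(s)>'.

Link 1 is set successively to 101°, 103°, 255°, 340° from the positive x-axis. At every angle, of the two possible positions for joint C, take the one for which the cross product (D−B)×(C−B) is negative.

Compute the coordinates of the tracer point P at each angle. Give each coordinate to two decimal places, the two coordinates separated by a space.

A=(0,0), D=(9.00,0)
θ=101°: B = A + 4.00·(cos101°, sin101°) = (-0.7632, 3.9265)
θ=101°: |BD| = 10.5232
θ=101°: circle(B,8.00) ∩ circle(D,6.00): a=6.5920, h=4.5327
θ=101°:   candidates: C₊=(7.0440,5.6722) cross=47.699; C₋=(3.6614,-2.7385) cross=-47.699
θ=101°:   branch - wants cross < 0 → take C=(3.6614,-2.7385) (cross=-47.699)
θ=101°: ex = (C−B)/|BC| = (0.5531,-0.8331); ey = (0.8331,0.5531)
θ=101°: P = B + 3.38·ex + -3.01·ey = (-1.4015,-0.5542)
θ=103°: B = A + 4.00·(cos103°, sin103°) = (-0.8998, 3.8975)
θ=103°: |BD| = 10.6394
θ=103°: circle(B,8.00) ∩ circle(D,6.00): a=6.6356, h=4.4687
θ=103°:   candidates: C₊=(6.9115,5.6248) cross=47.544; C₋=(3.6375,-2.6914) cross=-47.544
θ=103°:   branch - wants cross < 0 → take C=(3.6375,-2.6914) (cross=-47.544)
θ=103°: ex = (C−B)/|BC| = (0.5672,-0.8236); ey = (0.8236,0.5672)
θ=103°: P = B + 3.38·ex + -3.01·ey = (-1.4619,-0.5935)
θ=255°: B = A + 4.00·(cos255°, sin255°) = (-1.0353, -3.8637)
θ=255°: |BD| = 10.7534
θ=255°: circle(B,8.00) ∩ circle(D,6.00): a=6.6786, h=4.4041
θ=255°:   candidates: C₊=(3.6149,2.6459) cross=47.359; C₋=(6.7797,-5.5741) cross=-47.359
θ=255°:   branch - wants cross < 0 → take C=(6.7797,-5.5741) (cross=-47.359)
θ=255°: ex = (C−B)/|BC| = (0.9769,-0.2138); ey = (0.2138,0.9769)
θ=255°: P = B + 3.38·ex + -3.01·ey = (1.6230,-7.5267)
θ=340°: B = A + 4.00·(cos340°, sin340°) = (3.7588, -1.3681)
θ=340°: |BD| = 5.4168
θ=340°: circle(B,8.00) ∩ circle(D,6.00): a=5.2930, h=5.9987
θ=340°:   candidates: C₊=(7.3651,5.7730) cross=32.494; C₋=(10.3952,-5.8355) cross=-32.494
θ=340°:   branch - wants cross < 0 → take C=(10.3952,-5.8355) (cross=-32.494)
θ=340°: ex = (C−B)/|BC| = (0.8296,-0.5584); ey = (0.5584,0.8296)
θ=340°: P = B + 3.38·ex + -3.01·ey = (4.8818,-5.7525)

θ=101°: -1.40 -0.55
θ=103°: -1.46 -0.59
θ=255°: 1.62 -7.53
θ=340°: 4.88 -5.75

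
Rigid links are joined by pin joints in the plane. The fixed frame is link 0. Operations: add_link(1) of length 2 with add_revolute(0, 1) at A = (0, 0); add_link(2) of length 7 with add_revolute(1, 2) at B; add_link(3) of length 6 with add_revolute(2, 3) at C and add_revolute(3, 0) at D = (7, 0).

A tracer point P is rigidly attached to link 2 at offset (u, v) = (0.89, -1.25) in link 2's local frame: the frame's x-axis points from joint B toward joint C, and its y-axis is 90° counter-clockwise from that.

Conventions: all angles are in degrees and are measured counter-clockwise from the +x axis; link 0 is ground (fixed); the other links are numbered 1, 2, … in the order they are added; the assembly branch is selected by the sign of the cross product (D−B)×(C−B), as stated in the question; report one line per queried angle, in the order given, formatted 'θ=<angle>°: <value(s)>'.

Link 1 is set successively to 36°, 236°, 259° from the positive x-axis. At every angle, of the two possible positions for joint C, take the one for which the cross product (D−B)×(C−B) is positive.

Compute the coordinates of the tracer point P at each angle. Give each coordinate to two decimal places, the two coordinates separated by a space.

A=(0,0), D=(7.00,0)
θ=36°: B = A + 2.00·(cos36°, sin36°) = (1.6180, 1.1756)
θ=36°: |BD| = 5.5089
θ=36°: circle(B,7.00) ∩ circle(D,6.00): a=3.9343, h=5.7897
θ=36°:   candidates: C₊=(6.6973,5.9924) cross=31.895; C₋=(4.2262,-5.3204) cross=-31.895
θ=36°:   branch + wants cross > 0 → take C=(6.6973,5.9924) (cross=31.895)
θ=36°: ex = (C−B)/|BC| = (0.7256,0.6881); ey = (-0.6881,0.7256)
θ=36°: P = B + 0.89·ex + -1.25·ey = (3.1240,0.8810)
θ=236°: B = A + 2.00·(cos236°, sin236°) = (-1.1184, -1.6581)
θ=236°: |BD| = 8.2860
θ=236°: circle(B,7.00) ∩ circle(D,6.00): a=4.9274, h=4.9719
θ=236°:   candidates: C₊=(2.7145,4.1993) cross=41.197; C₋=(4.7043,-5.5434) cross=-41.197
θ=236°:   branch + wants cross > 0 → take C=(2.7145,4.1993) (cross=41.197)
θ=236°: ex = (C−B)/|BC| = (0.5476,0.8368); ey = (-0.8368,0.5476)
θ=236°: P = B + 0.89·ex + -1.25·ey = (0.4149,-1.5978)
θ=259°: B = A + 2.00·(cos259°, sin259°) = (-0.3816, -1.9633)
θ=259°: |BD| = 7.6382
θ=259°: circle(B,7.00) ∩ circle(D,6.00): a=4.6701, h=5.2144
θ=259°:   candidates: C₊=(2.7913,4.2763) cross=39.829; C₋=(5.4718,-5.8021) cross=-39.829
θ=259°:   branch + wants cross > 0 → take C=(2.7913,4.2763) (cross=39.829)
θ=259°: ex = (C−B)/|BC| = (0.4533,0.8914); ey = (-0.8914,0.4533)
θ=259°: P = B + 0.89·ex + -1.25·ey = (1.1360,-1.7365)

θ=36°: 3.12 0.88
θ=236°: 0.41 -1.60
θ=259°: 1.14 -1.74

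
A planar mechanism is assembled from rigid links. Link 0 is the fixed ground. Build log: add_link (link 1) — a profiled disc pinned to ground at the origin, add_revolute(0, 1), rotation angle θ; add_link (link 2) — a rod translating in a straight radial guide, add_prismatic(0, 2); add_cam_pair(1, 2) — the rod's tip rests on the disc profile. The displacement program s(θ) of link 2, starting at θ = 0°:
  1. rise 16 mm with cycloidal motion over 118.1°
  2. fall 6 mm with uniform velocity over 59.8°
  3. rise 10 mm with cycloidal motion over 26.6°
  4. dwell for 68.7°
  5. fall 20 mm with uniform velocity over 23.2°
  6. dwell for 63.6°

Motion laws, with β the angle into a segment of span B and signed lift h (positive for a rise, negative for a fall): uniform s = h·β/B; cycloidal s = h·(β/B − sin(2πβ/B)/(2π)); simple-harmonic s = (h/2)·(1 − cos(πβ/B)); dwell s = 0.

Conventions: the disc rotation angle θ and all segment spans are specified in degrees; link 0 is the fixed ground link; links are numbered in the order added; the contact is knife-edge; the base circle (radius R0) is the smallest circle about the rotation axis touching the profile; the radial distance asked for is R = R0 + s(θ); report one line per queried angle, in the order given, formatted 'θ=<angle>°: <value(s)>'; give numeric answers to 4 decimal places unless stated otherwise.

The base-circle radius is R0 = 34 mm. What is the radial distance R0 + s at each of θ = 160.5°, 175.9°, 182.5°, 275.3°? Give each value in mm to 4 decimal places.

seg 1 [0°–118.1°] cycloidal, h=16: full span → s += 16 → s = 16.0000
seg 2 [118.1°–177.9°] uniform, h=-6: θ=160.5° here. β=42.4, B=59.8. -6·42.4/59.8 = -4.2542 → s = 11.7458
seg 2 [118.1°–177.9°] uniform, h=-6: θ=175.9° here. β=57.8, B=59.8. -6·57.8/59.8 = -5.7993 → s = 10.2007
seg 2 [118.1°–177.9°] uniform, h=-6: full span → s += -6 → s = 10.0000
seg 3 [177.9°–204.5°] cycloidal, h=10: θ=182.5° here. β=4.6, B=26.6. 10·(0.1729 − sin(2π·0.1729)/(2π)) = 0.3207 → s = 10.3207
seg 3 [177.9°–204.5°] cycloidal, h=10: full span → s += 10 → s = 20.0000
seg 4 [204.5°–273.2°] dwell: s stays 20.0000
seg 5 [273.2°–296.4°] uniform, h=-20: θ=275.3° here. β=2.1, B=23.2. -20·2.1/23.2 = -1.8103 → s = 18.1897
θ=160.5°: R = R0 + s = 34 + 11.7458 = 45.7458
θ=175.9°: R = R0 + s = 34 + 10.2007 = 44.2007
θ=182.5°: R = R0 + s = 34 + 10.3207 = 44.3207
θ=275.3°: R = R0 + s = 34 + 18.1897 = 52.1897

θ=160.5°: 45.7458
θ=175.9°: 44.2007
θ=182.5°: 44.3207
θ=275.3°: 52.1897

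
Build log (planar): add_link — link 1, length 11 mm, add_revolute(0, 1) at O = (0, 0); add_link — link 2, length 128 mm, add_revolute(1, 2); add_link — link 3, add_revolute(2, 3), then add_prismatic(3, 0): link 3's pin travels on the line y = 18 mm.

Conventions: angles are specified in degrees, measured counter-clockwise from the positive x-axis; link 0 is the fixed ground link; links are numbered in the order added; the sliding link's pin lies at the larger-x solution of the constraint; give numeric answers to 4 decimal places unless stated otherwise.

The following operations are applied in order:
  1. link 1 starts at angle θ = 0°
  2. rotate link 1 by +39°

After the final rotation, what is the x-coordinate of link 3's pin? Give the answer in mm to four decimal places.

geometry: r = 11 mm, L = 128 mm, e = 18 mm; θ starts at 0°
rotate link 1 by +39°: θ ← 0° +39° = 39°
crank pin P = (r cos θ, r sin θ) = (8.548606, 6.922524)
h = r sin θ − e = 6.922524 − 18 = -11.077476
x = r cos θ + √(L² − h²) = 8.548606 + 127.519761 = 136.068367

136.0684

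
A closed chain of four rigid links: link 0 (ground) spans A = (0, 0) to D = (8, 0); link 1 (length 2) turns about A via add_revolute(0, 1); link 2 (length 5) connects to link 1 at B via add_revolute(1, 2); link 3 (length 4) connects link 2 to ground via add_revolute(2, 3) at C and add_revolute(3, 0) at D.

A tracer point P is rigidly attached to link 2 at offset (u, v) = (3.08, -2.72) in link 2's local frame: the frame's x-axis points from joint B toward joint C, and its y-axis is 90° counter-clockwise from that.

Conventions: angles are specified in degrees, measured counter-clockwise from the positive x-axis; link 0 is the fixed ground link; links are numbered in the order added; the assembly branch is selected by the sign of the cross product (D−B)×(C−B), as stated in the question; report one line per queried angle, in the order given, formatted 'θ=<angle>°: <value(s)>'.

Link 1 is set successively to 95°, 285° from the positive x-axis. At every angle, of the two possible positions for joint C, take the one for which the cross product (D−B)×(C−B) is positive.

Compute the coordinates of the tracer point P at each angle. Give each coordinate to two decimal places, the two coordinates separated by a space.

A=(0,0), D=(8.00,0)
θ=95°: B = A + 2.00·(cos95°, sin95°) = (-0.1743, 1.9924)
θ=95°: |BD| = 8.4136
θ=95°: circle(B,5.00) ∩ circle(D,4.00): a=4.7417, h=1.5864
θ=95°:   candidates: C₊=(4.8081,2.4108) cross=13.347; C₋=(4.0568,-0.6717) cross=-13.347
θ=95°:   branch + wants cross > 0 → take C=(4.8081,2.4108) (cross=13.347)
θ=95°: ex = (C−B)/|BC| = (0.9965,0.0837); ey = (-0.0837,0.9965)
θ=95°: P = B + 3.08·ex + -2.72·ey = (3.1225,-0.4603)
θ=285°: B = A + 2.00·(cos285°, sin285°) = (0.5176, -1.9319)
θ=285°: |BD| = 7.7277
θ=285°: circle(B,5.00) ∩ circle(D,4.00): a=4.4462, h=2.2872
θ=285°:   candidates: C₊=(4.2509,1.3943) cross=17.675; C₋=(5.3944,-3.0350) cross=-17.675
θ=285°:   branch + wants cross > 0 → take C=(4.2509,1.3943) (cross=17.675)
θ=285°: ex = (C−B)/|BC| = (0.7466,0.6652); ey = (-0.6652,0.7466)
θ=285°: P = B + 3.08·ex + -2.72·ey = (4.6267,-1.9138)

θ=95°: 3.12 -0.46
θ=285°: 4.63 -1.91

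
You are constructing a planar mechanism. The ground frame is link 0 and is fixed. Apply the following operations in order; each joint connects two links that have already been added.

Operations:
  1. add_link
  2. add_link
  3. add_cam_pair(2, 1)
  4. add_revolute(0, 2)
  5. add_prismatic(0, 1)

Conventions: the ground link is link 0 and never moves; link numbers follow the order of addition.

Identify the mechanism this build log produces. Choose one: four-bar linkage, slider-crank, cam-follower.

links: 3 (incl. ground); joints: 1 revolute, 1 prismatic, 1 higher (cam) pair, forming one closed loop
3 links, revolute + prismatic + higher pair in one loop → cam-follower

cam-follower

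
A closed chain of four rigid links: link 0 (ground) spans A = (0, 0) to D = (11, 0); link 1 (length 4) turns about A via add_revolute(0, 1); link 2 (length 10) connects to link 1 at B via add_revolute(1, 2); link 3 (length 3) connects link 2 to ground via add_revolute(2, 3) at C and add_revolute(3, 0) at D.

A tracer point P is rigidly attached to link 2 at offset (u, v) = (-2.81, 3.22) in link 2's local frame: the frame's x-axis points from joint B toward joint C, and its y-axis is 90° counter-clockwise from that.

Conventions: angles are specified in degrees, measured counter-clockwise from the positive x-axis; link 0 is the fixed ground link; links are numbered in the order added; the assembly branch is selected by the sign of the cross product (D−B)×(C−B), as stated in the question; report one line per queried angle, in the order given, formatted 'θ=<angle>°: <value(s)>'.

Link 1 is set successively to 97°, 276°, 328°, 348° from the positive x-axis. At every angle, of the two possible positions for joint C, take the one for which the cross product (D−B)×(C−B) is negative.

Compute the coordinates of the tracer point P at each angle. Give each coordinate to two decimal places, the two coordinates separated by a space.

A=(0,0), D=(11.00,0)
θ=97°: B = A + 4.00·(cos97°, sin97°) = (-0.4875, 3.9702)
θ=97°: |BD| = 12.1542
θ=97°: circle(B,10.00) ∩ circle(D,3.00): a=9.8207, h=1.8854
θ=97°:   candidates: C₊=(9.4103,2.5442) cross=22.915; C₋=(8.1786,-1.0197) cross=-22.915
θ=97°:   branch - wants cross < 0 → take C=(8.1786,-1.0197) (cross=-22.915)
θ=97°: ex = (C−B)/|BC| = (0.8666,-0.4990); ey = (0.4990,0.8666)
θ=97°: P = B + -2.81·ex + 3.22·ey = (-1.3159,8.1628)
θ=276°: B = A + 4.00·(cos276°, sin276°) = (0.4181, -3.9781)
θ=276°: |BD| = 11.3049
θ=276°: circle(B,10.00) ∩ circle(D,3.00): a=9.6773, h=2.5201
θ=276°:   candidates: C₊=(8.5896,1.7861) cross=28.489; C₋=(10.3632,-2.9316) cross=-28.489
θ=276°:   branch - wants cross < 0 → take C=(10.3632,-2.9316) (cross=-28.489)
θ=276°: ex = (C−B)/|BC| = (0.9945,0.1046); ey = (-0.1046,0.9945)
θ=276°: P = B + -2.81·ex + 3.22·ey = (-2.7134,-1.0698)
θ=328°: B = A + 4.00·(cos328°, sin328°) = (3.3922, -2.1197)
θ=328°: |BD| = 7.8976
θ=328°: circle(B,10.00) ∩ circle(D,3.00): a=9.7100, h=2.3906
θ=328°:   candidates: C₊=(12.1043,2.7893) cross=18.880; C₋=(13.3876,-1.8164) cross=-18.880
θ=328°:   branch - wants cross < 0 → take C=(13.3876,-1.8164) (cross=-18.880)
θ=328°: ex = (C−B)/|BC| = (0.9995,0.0303); ey = (-0.0303,0.9995)
θ=328°: P = B + -2.81·ex + 3.22·ey = (0.4858,1.0136)
θ=348°: B = A + 4.00·(cos348°, sin348°) = (3.9126, -0.8316)
θ=348°: |BD| = 7.1360
θ=348°: circle(B,10.00) ∩ circle(D,3.00): a=9.9441, h=1.0558
θ=348°:   candidates: C₊=(13.6659,1.3759) cross=7.534; C₋=(13.9120,-0.7214) cross=-7.534
θ=348°:   branch - wants cross < 0 → take C=(13.9120,-0.7214) (cross=-7.534)
θ=348°: ex = (C−B)/|BC| = (0.9999,0.0110); ey = (-0.0110,0.9999)
θ=348°: P = B + -2.81·ex + 3.22·ey = (1.0672,2.3572)

θ=97°: -1.32 8.16
θ=276°: -2.71 -1.07
θ=328°: 0.49 1.01
θ=348°: 1.07 2.36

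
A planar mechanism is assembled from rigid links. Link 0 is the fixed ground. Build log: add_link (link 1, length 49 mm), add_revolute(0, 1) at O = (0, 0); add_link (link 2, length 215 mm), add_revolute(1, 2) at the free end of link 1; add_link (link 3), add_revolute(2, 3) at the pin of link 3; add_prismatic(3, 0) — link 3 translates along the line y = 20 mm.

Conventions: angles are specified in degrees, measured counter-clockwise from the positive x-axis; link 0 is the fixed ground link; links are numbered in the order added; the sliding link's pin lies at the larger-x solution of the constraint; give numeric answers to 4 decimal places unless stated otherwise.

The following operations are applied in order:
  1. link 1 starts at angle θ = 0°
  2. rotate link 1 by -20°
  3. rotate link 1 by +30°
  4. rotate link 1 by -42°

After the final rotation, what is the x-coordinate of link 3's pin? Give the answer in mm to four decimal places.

geometry: r = 49 mm, L = 215 mm, e = 20 mm; θ starts at 0°
rotate link 1 by -20°: θ ← 0° -20° = -20°
rotate link 1 by +30°: θ ← -20° +30° = 10°
rotate link 1 by -42°: θ ← 10° -42° = -32°
crank pin P = (r cos θ, r sin θ) = (41.554357, -25.966044)
h = r sin θ − e = -25.966044 − 20 = -45.966044
x = r cos θ + √(L² − h²) = 41.554357 + 210.028862 = 251.583219

251.5832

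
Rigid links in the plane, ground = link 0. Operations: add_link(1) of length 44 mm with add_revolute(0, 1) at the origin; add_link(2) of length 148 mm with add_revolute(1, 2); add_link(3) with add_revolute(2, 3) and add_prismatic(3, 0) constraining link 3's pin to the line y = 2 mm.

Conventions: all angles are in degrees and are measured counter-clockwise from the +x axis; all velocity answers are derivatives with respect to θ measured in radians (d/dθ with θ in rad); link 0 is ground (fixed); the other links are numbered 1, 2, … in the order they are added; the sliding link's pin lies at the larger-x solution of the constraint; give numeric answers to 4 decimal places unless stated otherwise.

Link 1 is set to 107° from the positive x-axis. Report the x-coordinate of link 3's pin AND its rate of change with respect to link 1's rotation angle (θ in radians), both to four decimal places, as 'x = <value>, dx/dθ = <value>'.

geometry: r = 44 mm, L = 148 mm, e = 2 mm
crank pin P = (r cos θ, r sin θ) = (-12.864355, 42.077409)
h = r sin θ − e = 42.077409 − 2 = 40.077409
x = r cos θ + √(L² − h²) = -12.864355 + 142.470352 = 129.605997
dx/dθ = −r sin θ − h·r cos θ/√(L² − h²) (θ in radians; h = 40.077409) = -38.458621

x = 129.6060, dx/dθ = -38.4586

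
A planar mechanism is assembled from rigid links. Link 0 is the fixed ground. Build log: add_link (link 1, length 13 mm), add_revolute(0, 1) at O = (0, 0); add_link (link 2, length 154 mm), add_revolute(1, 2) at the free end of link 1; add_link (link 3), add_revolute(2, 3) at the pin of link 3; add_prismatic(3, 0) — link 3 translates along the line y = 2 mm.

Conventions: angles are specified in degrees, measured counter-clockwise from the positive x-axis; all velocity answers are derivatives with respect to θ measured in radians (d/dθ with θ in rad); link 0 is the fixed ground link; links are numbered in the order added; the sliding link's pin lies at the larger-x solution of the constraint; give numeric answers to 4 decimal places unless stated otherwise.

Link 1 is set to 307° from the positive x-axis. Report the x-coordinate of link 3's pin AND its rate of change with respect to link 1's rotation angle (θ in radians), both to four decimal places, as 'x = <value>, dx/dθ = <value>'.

geometry: r = 13 mm, L = 154 mm, e = 2 mm
crank pin P = (r cos θ, r sin θ) = (7.823595, -10.382262)
h = r sin θ − e = -10.382262 − 2 = -12.382262
x = r cos θ + √(L² − h²) = 7.823595 + 153.501399 = 161.324995
dx/dθ = −r sin θ − h·r cos θ/√(L² − h²) (θ in radians; h = -12.382262) = 11.013356

x = 161.3250, dx/dθ = 11.0134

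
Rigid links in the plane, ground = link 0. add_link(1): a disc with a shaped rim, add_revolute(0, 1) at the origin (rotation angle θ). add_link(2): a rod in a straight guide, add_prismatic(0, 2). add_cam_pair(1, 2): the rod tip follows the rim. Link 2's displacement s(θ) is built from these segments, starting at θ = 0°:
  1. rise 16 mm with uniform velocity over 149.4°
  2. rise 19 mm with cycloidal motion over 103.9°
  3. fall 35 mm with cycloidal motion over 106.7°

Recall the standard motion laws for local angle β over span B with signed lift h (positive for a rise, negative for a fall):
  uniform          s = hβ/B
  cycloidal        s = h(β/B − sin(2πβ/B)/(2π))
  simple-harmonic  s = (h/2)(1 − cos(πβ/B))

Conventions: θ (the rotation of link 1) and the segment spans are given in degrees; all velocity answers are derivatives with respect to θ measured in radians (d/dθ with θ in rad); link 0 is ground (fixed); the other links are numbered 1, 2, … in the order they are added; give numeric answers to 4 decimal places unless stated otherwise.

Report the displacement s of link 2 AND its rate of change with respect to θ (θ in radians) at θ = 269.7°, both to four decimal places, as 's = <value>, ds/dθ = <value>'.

segment 1 (0° to 149.4°, uniform, h = 16) is passed completely: s = 0.0000 + (16) = 16.0000
segment 2 (149.4° to 253.3°, cycloidal, h = 19) is passed completely: s = 16.0000 + (19) = 35.0000
θ = 269.7° falls in segment 3 (253.3° to 360°, cycloidal, h = -35): β = 269.7 − 253.3 = 16.4°, B = 106.7°; Δs = -35·(0.1537 − sin(2π·0.1537)/(2π)) = -0.7981; s = 35.0000 − 0.7981 = 34.2019
velocity in seg [253.3°–360°] (cycloidal), θ in radians: β = 16.4° = 0.2862 rad, B = 106.7° = 1.8623 rad; ds/dθ = (h/B)(1 − cos(2πβ/B)) = ((-35)/1.8623)(1 − cos(2π·0.1537)) = -8.103914 mm/rad

s = 34.2019, ds/dθ = -8.1039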